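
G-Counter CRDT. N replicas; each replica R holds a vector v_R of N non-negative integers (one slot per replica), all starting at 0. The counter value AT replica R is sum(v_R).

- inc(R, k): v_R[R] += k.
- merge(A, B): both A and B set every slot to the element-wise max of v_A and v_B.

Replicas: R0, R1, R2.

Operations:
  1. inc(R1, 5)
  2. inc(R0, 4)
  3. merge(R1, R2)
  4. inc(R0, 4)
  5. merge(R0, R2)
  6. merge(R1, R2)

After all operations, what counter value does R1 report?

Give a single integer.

Answer: 13

Derivation:
Op 1: inc R1 by 5 -> R1=(0,5,0) value=5
Op 2: inc R0 by 4 -> R0=(4,0,0) value=4
Op 3: merge R1<->R2 -> R1=(0,5,0) R2=(0,5,0)
Op 4: inc R0 by 4 -> R0=(8,0,0) value=8
Op 5: merge R0<->R2 -> R0=(8,5,0) R2=(8,5,0)
Op 6: merge R1<->R2 -> R1=(8,5,0) R2=(8,5,0)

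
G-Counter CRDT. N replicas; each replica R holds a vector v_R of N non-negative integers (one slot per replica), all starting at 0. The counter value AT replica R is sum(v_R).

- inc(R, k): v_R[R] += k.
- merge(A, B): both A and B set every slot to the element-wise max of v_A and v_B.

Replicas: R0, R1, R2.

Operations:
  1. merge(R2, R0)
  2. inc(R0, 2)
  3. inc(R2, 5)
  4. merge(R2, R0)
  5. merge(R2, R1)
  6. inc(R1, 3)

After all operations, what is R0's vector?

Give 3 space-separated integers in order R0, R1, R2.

Answer: 2 0 5

Derivation:
Op 1: merge R2<->R0 -> R2=(0,0,0) R0=(0,0,0)
Op 2: inc R0 by 2 -> R0=(2,0,0) value=2
Op 3: inc R2 by 5 -> R2=(0,0,5) value=5
Op 4: merge R2<->R0 -> R2=(2,0,5) R0=(2,0,5)
Op 5: merge R2<->R1 -> R2=(2,0,5) R1=(2,0,5)
Op 6: inc R1 by 3 -> R1=(2,3,5) value=10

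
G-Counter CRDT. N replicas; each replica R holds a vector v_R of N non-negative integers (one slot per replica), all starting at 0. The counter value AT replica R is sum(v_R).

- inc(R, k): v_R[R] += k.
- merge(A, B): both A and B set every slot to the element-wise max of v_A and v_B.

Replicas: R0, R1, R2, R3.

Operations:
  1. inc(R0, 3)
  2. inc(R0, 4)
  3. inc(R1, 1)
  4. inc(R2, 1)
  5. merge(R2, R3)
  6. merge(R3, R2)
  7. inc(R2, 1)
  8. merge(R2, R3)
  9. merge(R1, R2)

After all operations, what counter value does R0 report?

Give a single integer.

Answer: 7

Derivation:
Op 1: inc R0 by 3 -> R0=(3,0,0,0) value=3
Op 2: inc R0 by 4 -> R0=(7,0,0,0) value=7
Op 3: inc R1 by 1 -> R1=(0,1,0,0) value=1
Op 4: inc R2 by 1 -> R2=(0,0,1,0) value=1
Op 5: merge R2<->R3 -> R2=(0,0,1,0) R3=(0,0,1,0)
Op 6: merge R3<->R2 -> R3=(0,0,1,0) R2=(0,0,1,0)
Op 7: inc R2 by 1 -> R2=(0,0,2,0) value=2
Op 8: merge R2<->R3 -> R2=(0,0,2,0) R3=(0,0,2,0)
Op 9: merge R1<->R2 -> R1=(0,1,2,0) R2=(0,1,2,0)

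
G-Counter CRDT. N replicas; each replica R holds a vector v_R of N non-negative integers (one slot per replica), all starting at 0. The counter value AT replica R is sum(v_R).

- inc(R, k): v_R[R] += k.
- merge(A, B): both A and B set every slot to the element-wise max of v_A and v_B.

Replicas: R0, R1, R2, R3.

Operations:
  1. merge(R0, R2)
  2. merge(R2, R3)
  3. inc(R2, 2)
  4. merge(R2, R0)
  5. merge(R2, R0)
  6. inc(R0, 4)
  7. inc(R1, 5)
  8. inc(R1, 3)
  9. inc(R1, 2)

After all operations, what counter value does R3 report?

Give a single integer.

Answer: 0

Derivation:
Op 1: merge R0<->R2 -> R0=(0,0,0,0) R2=(0,0,0,0)
Op 2: merge R2<->R3 -> R2=(0,0,0,0) R3=(0,0,0,0)
Op 3: inc R2 by 2 -> R2=(0,0,2,0) value=2
Op 4: merge R2<->R0 -> R2=(0,0,2,0) R0=(0,0,2,0)
Op 5: merge R2<->R0 -> R2=(0,0,2,0) R0=(0,0,2,0)
Op 6: inc R0 by 4 -> R0=(4,0,2,0) value=6
Op 7: inc R1 by 5 -> R1=(0,5,0,0) value=5
Op 8: inc R1 by 3 -> R1=(0,8,0,0) value=8
Op 9: inc R1 by 2 -> R1=(0,10,0,0) value=10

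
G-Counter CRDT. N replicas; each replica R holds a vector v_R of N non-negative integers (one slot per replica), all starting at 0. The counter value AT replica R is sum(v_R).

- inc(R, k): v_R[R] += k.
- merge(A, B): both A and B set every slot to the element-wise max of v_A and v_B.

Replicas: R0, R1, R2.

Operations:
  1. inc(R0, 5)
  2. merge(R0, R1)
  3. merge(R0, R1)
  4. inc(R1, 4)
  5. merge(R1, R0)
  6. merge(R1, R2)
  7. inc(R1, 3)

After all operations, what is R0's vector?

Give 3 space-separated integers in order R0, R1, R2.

Answer: 5 4 0

Derivation:
Op 1: inc R0 by 5 -> R0=(5,0,0) value=5
Op 2: merge R0<->R1 -> R0=(5,0,0) R1=(5,0,0)
Op 3: merge R0<->R1 -> R0=(5,0,0) R1=(5,0,0)
Op 4: inc R1 by 4 -> R1=(5,4,0) value=9
Op 5: merge R1<->R0 -> R1=(5,4,0) R0=(5,4,0)
Op 6: merge R1<->R2 -> R1=(5,4,0) R2=(5,4,0)
Op 7: inc R1 by 3 -> R1=(5,7,0) value=12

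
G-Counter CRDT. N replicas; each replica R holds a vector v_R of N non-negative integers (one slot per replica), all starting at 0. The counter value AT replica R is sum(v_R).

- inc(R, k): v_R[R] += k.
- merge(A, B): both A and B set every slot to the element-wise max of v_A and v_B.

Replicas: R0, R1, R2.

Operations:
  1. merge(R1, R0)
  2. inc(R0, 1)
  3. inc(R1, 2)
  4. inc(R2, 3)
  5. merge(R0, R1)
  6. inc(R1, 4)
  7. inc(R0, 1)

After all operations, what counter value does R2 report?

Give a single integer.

Op 1: merge R1<->R0 -> R1=(0,0,0) R0=(0,0,0)
Op 2: inc R0 by 1 -> R0=(1,0,0) value=1
Op 3: inc R1 by 2 -> R1=(0,2,0) value=2
Op 4: inc R2 by 3 -> R2=(0,0,3) value=3
Op 5: merge R0<->R1 -> R0=(1,2,0) R1=(1,2,0)
Op 6: inc R1 by 4 -> R1=(1,6,0) value=7
Op 7: inc R0 by 1 -> R0=(2,2,0) value=4

Answer: 3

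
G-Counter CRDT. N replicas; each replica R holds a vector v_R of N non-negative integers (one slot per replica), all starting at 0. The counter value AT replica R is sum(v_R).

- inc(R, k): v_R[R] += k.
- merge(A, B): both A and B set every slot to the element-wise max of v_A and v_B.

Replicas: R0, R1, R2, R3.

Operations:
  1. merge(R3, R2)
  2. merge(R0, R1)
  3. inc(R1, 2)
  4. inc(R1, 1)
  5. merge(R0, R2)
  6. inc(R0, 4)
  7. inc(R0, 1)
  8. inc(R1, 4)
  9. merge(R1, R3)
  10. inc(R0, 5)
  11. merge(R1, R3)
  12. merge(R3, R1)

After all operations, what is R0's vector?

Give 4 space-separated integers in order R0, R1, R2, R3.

Op 1: merge R3<->R2 -> R3=(0,0,0,0) R2=(0,0,0,0)
Op 2: merge R0<->R1 -> R0=(0,0,0,0) R1=(0,0,0,0)
Op 3: inc R1 by 2 -> R1=(0,2,0,0) value=2
Op 4: inc R1 by 1 -> R1=(0,3,0,0) value=3
Op 5: merge R0<->R2 -> R0=(0,0,0,0) R2=(0,0,0,0)
Op 6: inc R0 by 4 -> R0=(4,0,0,0) value=4
Op 7: inc R0 by 1 -> R0=(5,0,0,0) value=5
Op 8: inc R1 by 4 -> R1=(0,7,0,0) value=7
Op 9: merge R1<->R3 -> R1=(0,7,0,0) R3=(0,7,0,0)
Op 10: inc R0 by 5 -> R0=(10,0,0,0) value=10
Op 11: merge R1<->R3 -> R1=(0,7,0,0) R3=(0,7,0,0)
Op 12: merge R3<->R1 -> R3=(0,7,0,0) R1=(0,7,0,0)

Answer: 10 0 0 0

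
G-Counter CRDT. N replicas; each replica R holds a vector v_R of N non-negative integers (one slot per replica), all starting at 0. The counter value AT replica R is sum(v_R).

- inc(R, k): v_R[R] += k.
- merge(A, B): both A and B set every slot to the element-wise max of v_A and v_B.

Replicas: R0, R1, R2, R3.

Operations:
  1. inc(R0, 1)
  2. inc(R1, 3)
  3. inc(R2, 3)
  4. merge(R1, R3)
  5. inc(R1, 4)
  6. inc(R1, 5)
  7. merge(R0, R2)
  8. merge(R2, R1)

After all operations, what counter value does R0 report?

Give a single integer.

Op 1: inc R0 by 1 -> R0=(1,0,0,0) value=1
Op 2: inc R1 by 3 -> R1=(0,3,0,0) value=3
Op 3: inc R2 by 3 -> R2=(0,0,3,0) value=3
Op 4: merge R1<->R3 -> R1=(0,3,0,0) R3=(0,3,0,0)
Op 5: inc R1 by 4 -> R1=(0,7,0,0) value=7
Op 6: inc R1 by 5 -> R1=(0,12,0,0) value=12
Op 7: merge R0<->R2 -> R0=(1,0,3,0) R2=(1,0,3,0)
Op 8: merge R2<->R1 -> R2=(1,12,3,0) R1=(1,12,3,0)

Answer: 4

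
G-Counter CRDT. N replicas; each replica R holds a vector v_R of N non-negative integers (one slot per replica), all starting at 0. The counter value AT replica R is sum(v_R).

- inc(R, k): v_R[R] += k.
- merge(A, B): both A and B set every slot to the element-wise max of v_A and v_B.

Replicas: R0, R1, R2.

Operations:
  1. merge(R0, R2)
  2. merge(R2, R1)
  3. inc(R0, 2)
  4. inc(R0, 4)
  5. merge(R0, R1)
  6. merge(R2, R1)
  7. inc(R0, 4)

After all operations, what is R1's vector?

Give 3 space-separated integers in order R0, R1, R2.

Answer: 6 0 0

Derivation:
Op 1: merge R0<->R2 -> R0=(0,0,0) R2=(0,0,0)
Op 2: merge R2<->R1 -> R2=(0,0,0) R1=(0,0,0)
Op 3: inc R0 by 2 -> R0=(2,0,0) value=2
Op 4: inc R0 by 4 -> R0=(6,0,0) value=6
Op 5: merge R0<->R1 -> R0=(6,0,0) R1=(6,0,0)
Op 6: merge R2<->R1 -> R2=(6,0,0) R1=(6,0,0)
Op 7: inc R0 by 4 -> R0=(10,0,0) value=10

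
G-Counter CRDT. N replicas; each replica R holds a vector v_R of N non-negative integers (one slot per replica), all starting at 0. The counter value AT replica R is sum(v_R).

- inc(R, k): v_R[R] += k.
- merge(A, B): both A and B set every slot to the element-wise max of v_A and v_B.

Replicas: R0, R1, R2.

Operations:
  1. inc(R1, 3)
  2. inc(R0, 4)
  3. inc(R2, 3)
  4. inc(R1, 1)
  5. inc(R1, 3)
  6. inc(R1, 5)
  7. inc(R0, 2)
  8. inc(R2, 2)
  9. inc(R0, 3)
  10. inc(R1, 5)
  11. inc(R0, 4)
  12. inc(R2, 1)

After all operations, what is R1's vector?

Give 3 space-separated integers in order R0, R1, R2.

Answer: 0 17 0

Derivation:
Op 1: inc R1 by 3 -> R1=(0,3,0) value=3
Op 2: inc R0 by 4 -> R0=(4,0,0) value=4
Op 3: inc R2 by 3 -> R2=(0,0,3) value=3
Op 4: inc R1 by 1 -> R1=(0,4,0) value=4
Op 5: inc R1 by 3 -> R1=(0,7,0) value=7
Op 6: inc R1 by 5 -> R1=(0,12,0) value=12
Op 7: inc R0 by 2 -> R0=(6,0,0) value=6
Op 8: inc R2 by 2 -> R2=(0,0,5) value=5
Op 9: inc R0 by 3 -> R0=(9,0,0) value=9
Op 10: inc R1 by 5 -> R1=(0,17,0) value=17
Op 11: inc R0 by 4 -> R0=(13,0,0) value=13
Op 12: inc R2 by 1 -> R2=(0,0,6) value=6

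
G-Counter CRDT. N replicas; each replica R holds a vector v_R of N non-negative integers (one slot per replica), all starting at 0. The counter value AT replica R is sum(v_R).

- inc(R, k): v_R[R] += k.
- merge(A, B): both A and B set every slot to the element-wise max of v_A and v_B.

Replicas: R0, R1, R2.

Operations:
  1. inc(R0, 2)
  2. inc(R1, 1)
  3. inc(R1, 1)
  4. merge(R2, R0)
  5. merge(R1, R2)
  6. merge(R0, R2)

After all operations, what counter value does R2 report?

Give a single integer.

Op 1: inc R0 by 2 -> R0=(2,0,0) value=2
Op 2: inc R1 by 1 -> R1=(0,1,0) value=1
Op 3: inc R1 by 1 -> R1=(0,2,0) value=2
Op 4: merge R2<->R0 -> R2=(2,0,0) R0=(2,0,0)
Op 5: merge R1<->R2 -> R1=(2,2,0) R2=(2,2,0)
Op 6: merge R0<->R2 -> R0=(2,2,0) R2=(2,2,0)

Answer: 4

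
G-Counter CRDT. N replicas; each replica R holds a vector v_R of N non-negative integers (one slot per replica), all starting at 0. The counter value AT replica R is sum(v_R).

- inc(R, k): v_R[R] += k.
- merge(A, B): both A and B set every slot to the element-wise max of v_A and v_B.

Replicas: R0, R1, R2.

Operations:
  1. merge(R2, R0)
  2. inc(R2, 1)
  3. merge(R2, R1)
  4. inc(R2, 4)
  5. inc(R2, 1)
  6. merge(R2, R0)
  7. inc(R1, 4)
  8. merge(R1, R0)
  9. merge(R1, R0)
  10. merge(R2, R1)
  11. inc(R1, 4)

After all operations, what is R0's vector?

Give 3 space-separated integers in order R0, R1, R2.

Op 1: merge R2<->R0 -> R2=(0,0,0) R0=(0,0,0)
Op 2: inc R2 by 1 -> R2=(0,0,1) value=1
Op 3: merge R2<->R1 -> R2=(0,0,1) R1=(0,0,1)
Op 4: inc R2 by 4 -> R2=(0,0,5) value=5
Op 5: inc R2 by 1 -> R2=(0,0,6) value=6
Op 6: merge R2<->R0 -> R2=(0,0,6) R0=(0,0,6)
Op 7: inc R1 by 4 -> R1=(0,4,1) value=5
Op 8: merge R1<->R0 -> R1=(0,4,6) R0=(0,4,6)
Op 9: merge R1<->R0 -> R1=(0,4,6) R0=(0,4,6)
Op 10: merge R2<->R1 -> R2=(0,4,6) R1=(0,4,6)
Op 11: inc R1 by 4 -> R1=(0,8,6) value=14

Answer: 0 4 6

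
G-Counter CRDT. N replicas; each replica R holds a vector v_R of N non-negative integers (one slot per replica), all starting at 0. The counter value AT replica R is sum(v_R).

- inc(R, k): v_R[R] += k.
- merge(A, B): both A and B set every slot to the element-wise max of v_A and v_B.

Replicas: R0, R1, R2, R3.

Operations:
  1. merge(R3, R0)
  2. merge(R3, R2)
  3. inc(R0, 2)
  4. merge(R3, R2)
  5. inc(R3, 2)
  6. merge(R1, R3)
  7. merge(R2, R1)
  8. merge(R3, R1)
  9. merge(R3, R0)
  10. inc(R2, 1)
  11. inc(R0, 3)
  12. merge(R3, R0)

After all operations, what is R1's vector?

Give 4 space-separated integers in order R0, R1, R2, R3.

Answer: 0 0 0 2

Derivation:
Op 1: merge R3<->R0 -> R3=(0,0,0,0) R0=(0,0,0,0)
Op 2: merge R3<->R2 -> R3=(0,0,0,0) R2=(0,0,0,0)
Op 3: inc R0 by 2 -> R0=(2,0,0,0) value=2
Op 4: merge R3<->R2 -> R3=(0,0,0,0) R2=(0,0,0,0)
Op 5: inc R3 by 2 -> R3=(0,0,0,2) value=2
Op 6: merge R1<->R3 -> R1=(0,0,0,2) R3=(0,0,0,2)
Op 7: merge R2<->R1 -> R2=(0,0,0,2) R1=(0,0,0,2)
Op 8: merge R3<->R1 -> R3=(0,0,0,2) R1=(0,0,0,2)
Op 9: merge R3<->R0 -> R3=(2,0,0,2) R0=(2,0,0,2)
Op 10: inc R2 by 1 -> R2=(0,0,1,2) value=3
Op 11: inc R0 by 3 -> R0=(5,0,0,2) value=7
Op 12: merge R3<->R0 -> R3=(5,0,0,2) R0=(5,0,0,2)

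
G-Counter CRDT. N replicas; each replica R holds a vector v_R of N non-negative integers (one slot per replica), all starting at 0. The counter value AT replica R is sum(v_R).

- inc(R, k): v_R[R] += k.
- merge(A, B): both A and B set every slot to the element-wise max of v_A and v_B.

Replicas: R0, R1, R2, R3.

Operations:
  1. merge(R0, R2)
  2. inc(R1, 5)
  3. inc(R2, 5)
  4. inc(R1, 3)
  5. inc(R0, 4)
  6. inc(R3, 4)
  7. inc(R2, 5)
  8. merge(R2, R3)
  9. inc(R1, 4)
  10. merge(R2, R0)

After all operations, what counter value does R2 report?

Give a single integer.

Op 1: merge R0<->R2 -> R0=(0,0,0,0) R2=(0,0,0,0)
Op 2: inc R1 by 5 -> R1=(0,5,0,0) value=5
Op 3: inc R2 by 5 -> R2=(0,0,5,0) value=5
Op 4: inc R1 by 3 -> R1=(0,8,0,0) value=8
Op 5: inc R0 by 4 -> R0=(4,0,0,0) value=4
Op 6: inc R3 by 4 -> R3=(0,0,0,4) value=4
Op 7: inc R2 by 5 -> R2=(0,0,10,0) value=10
Op 8: merge R2<->R3 -> R2=(0,0,10,4) R3=(0,0,10,4)
Op 9: inc R1 by 4 -> R1=(0,12,0,0) value=12
Op 10: merge R2<->R0 -> R2=(4,0,10,4) R0=(4,0,10,4)

Answer: 18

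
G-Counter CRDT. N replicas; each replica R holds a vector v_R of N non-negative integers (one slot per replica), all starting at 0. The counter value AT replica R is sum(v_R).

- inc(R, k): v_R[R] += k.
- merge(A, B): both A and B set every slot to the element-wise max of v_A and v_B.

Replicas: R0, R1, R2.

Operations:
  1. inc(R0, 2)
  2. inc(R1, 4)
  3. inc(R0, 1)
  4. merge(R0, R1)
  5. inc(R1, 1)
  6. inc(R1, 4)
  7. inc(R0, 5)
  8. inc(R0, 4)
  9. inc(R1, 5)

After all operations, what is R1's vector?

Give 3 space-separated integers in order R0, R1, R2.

Answer: 3 14 0

Derivation:
Op 1: inc R0 by 2 -> R0=(2,0,0) value=2
Op 2: inc R1 by 4 -> R1=(0,4,0) value=4
Op 3: inc R0 by 1 -> R0=(3,0,0) value=3
Op 4: merge R0<->R1 -> R0=(3,4,0) R1=(3,4,0)
Op 5: inc R1 by 1 -> R1=(3,5,0) value=8
Op 6: inc R1 by 4 -> R1=(3,9,0) value=12
Op 7: inc R0 by 5 -> R0=(8,4,0) value=12
Op 8: inc R0 by 4 -> R0=(12,4,0) value=16
Op 9: inc R1 by 5 -> R1=(3,14,0) value=17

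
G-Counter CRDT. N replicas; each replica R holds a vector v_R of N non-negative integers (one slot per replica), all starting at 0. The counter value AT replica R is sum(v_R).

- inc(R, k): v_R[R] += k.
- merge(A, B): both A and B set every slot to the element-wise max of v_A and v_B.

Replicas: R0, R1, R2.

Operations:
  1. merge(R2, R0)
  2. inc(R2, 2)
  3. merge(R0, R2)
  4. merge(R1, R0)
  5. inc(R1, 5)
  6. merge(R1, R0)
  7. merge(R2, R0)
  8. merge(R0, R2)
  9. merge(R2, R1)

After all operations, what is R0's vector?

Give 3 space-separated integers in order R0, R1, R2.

Op 1: merge R2<->R0 -> R2=(0,0,0) R0=(0,0,0)
Op 2: inc R2 by 2 -> R2=(0,0,2) value=2
Op 3: merge R0<->R2 -> R0=(0,0,2) R2=(0,0,2)
Op 4: merge R1<->R0 -> R1=(0,0,2) R0=(0,0,2)
Op 5: inc R1 by 5 -> R1=(0,5,2) value=7
Op 6: merge R1<->R0 -> R1=(0,5,2) R0=(0,5,2)
Op 7: merge R2<->R0 -> R2=(0,5,2) R0=(0,5,2)
Op 8: merge R0<->R2 -> R0=(0,5,2) R2=(0,5,2)
Op 9: merge R2<->R1 -> R2=(0,5,2) R1=(0,5,2)

Answer: 0 5 2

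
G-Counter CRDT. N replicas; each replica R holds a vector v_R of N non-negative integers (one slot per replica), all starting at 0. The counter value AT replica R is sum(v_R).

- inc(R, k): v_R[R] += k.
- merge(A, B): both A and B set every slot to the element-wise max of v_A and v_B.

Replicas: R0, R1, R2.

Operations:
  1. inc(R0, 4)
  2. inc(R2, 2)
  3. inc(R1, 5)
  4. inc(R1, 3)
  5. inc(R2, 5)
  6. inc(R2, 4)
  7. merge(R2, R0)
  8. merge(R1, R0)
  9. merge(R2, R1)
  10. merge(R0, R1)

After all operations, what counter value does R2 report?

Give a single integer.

Op 1: inc R0 by 4 -> R0=(4,0,0) value=4
Op 2: inc R2 by 2 -> R2=(0,0,2) value=2
Op 3: inc R1 by 5 -> R1=(0,5,0) value=5
Op 4: inc R1 by 3 -> R1=(0,8,0) value=8
Op 5: inc R2 by 5 -> R2=(0,0,7) value=7
Op 6: inc R2 by 4 -> R2=(0,0,11) value=11
Op 7: merge R2<->R0 -> R2=(4,0,11) R0=(4,0,11)
Op 8: merge R1<->R0 -> R1=(4,8,11) R0=(4,8,11)
Op 9: merge R2<->R1 -> R2=(4,8,11) R1=(4,8,11)
Op 10: merge R0<->R1 -> R0=(4,8,11) R1=(4,8,11)

Answer: 23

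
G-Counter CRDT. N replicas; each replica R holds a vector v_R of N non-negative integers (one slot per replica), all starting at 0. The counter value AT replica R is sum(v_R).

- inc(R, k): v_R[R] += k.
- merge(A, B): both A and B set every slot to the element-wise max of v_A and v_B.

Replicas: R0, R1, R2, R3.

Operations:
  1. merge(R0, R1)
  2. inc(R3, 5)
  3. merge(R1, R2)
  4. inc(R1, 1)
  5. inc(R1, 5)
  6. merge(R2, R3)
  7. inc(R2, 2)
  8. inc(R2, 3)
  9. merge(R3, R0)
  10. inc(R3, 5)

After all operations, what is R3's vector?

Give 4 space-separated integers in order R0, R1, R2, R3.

Answer: 0 0 0 10

Derivation:
Op 1: merge R0<->R1 -> R0=(0,0,0,0) R1=(0,0,0,0)
Op 2: inc R3 by 5 -> R3=(0,0,0,5) value=5
Op 3: merge R1<->R2 -> R1=(0,0,0,0) R2=(0,0,0,0)
Op 4: inc R1 by 1 -> R1=(0,1,0,0) value=1
Op 5: inc R1 by 5 -> R1=(0,6,0,0) value=6
Op 6: merge R2<->R3 -> R2=(0,0,0,5) R3=(0,0,0,5)
Op 7: inc R2 by 2 -> R2=(0,0,2,5) value=7
Op 8: inc R2 by 3 -> R2=(0,0,5,5) value=10
Op 9: merge R3<->R0 -> R3=(0,0,0,5) R0=(0,0,0,5)
Op 10: inc R3 by 5 -> R3=(0,0,0,10) value=10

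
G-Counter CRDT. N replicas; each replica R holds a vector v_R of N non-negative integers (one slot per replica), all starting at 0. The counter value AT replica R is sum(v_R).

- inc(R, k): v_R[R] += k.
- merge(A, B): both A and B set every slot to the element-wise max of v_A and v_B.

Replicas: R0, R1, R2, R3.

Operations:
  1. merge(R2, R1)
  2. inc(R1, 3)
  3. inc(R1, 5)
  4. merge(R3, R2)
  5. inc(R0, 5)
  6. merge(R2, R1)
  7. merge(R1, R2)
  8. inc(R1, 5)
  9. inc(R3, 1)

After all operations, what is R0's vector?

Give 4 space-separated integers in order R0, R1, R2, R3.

Answer: 5 0 0 0

Derivation:
Op 1: merge R2<->R1 -> R2=(0,0,0,0) R1=(0,0,0,0)
Op 2: inc R1 by 3 -> R1=(0,3,0,0) value=3
Op 3: inc R1 by 5 -> R1=(0,8,0,0) value=8
Op 4: merge R3<->R2 -> R3=(0,0,0,0) R2=(0,0,0,0)
Op 5: inc R0 by 5 -> R0=(5,0,0,0) value=5
Op 6: merge R2<->R1 -> R2=(0,8,0,0) R1=(0,8,0,0)
Op 7: merge R1<->R2 -> R1=(0,8,0,0) R2=(0,8,0,0)
Op 8: inc R1 by 5 -> R1=(0,13,0,0) value=13
Op 9: inc R3 by 1 -> R3=(0,0,0,1) value=1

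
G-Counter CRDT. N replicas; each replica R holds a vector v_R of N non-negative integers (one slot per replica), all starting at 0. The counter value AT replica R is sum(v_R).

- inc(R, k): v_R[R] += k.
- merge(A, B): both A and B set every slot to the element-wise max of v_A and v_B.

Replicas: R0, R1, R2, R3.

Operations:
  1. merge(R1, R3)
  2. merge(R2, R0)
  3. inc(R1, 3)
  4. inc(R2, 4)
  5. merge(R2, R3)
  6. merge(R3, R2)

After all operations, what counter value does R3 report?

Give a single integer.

Answer: 4

Derivation:
Op 1: merge R1<->R3 -> R1=(0,0,0,0) R3=(0,0,0,0)
Op 2: merge R2<->R0 -> R2=(0,0,0,0) R0=(0,0,0,0)
Op 3: inc R1 by 3 -> R1=(0,3,0,0) value=3
Op 4: inc R2 by 4 -> R2=(0,0,4,0) value=4
Op 5: merge R2<->R3 -> R2=(0,0,4,0) R3=(0,0,4,0)
Op 6: merge R3<->R2 -> R3=(0,0,4,0) R2=(0,0,4,0)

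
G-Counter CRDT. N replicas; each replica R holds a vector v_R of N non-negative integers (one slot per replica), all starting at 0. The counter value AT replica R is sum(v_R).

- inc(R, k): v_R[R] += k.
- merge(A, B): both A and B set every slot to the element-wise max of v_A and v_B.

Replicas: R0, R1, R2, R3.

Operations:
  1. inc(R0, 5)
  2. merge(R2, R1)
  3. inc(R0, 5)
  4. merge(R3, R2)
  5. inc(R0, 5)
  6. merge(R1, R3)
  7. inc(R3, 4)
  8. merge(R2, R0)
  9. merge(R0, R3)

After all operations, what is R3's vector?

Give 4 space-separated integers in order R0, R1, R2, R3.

Answer: 15 0 0 4

Derivation:
Op 1: inc R0 by 5 -> R0=(5,0,0,0) value=5
Op 2: merge R2<->R1 -> R2=(0,0,0,0) R1=(0,0,0,0)
Op 3: inc R0 by 5 -> R0=(10,0,0,0) value=10
Op 4: merge R3<->R2 -> R3=(0,0,0,0) R2=(0,0,0,0)
Op 5: inc R0 by 5 -> R0=(15,0,0,0) value=15
Op 6: merge R1<->R3 -> R1=(0,0,0,0) R3=(0,0,0,0)
Op 7: inc R3 by 4 -> R3=(0,0,0,4) value=4
Op 8: merge R2<->R0 -> R2=(15,0,0,0) R0=(15,0,0,0)
Op 9: merge R0<->R3 -> R0=(15,0,0,4) R3=(15,0,0,4)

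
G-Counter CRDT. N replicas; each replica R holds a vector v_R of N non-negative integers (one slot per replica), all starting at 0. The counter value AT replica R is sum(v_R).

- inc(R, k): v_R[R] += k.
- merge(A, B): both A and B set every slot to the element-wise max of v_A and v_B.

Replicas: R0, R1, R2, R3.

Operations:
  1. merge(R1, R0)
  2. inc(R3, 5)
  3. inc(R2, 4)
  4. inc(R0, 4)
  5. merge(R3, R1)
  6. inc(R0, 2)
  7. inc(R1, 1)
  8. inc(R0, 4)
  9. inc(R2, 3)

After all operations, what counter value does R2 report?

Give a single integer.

Answer: 7

Derivation:
Op 1: merge R1<->R0 -> R1=(0,0,0,0) R0=(0,0,0,0)
Op 2: inc R3 by 5 -> R3=(0,0,0,5) value=5
Op 3: inc R2 by 4 -> R2=(0,0,4,0) value=4
Op 4: inc R0 by 4 -> R0=(4,0,0,0) value=4
Op 5: merge R3<->R1 -> R3=(0,0,0,5) R1=(0,0,0,5)
Op 6: inc R0 by 2 -> R0=(6,0,0,0) value=6
Op 7: inc R1 by 1 -> R1=(0,1,0,5) value=6
Op 8: inc R0 by 4 -> R0=(10,0,0,0) value=10
Op 9: inc R2 by 3 -> R2=(0,0,7,0) value=7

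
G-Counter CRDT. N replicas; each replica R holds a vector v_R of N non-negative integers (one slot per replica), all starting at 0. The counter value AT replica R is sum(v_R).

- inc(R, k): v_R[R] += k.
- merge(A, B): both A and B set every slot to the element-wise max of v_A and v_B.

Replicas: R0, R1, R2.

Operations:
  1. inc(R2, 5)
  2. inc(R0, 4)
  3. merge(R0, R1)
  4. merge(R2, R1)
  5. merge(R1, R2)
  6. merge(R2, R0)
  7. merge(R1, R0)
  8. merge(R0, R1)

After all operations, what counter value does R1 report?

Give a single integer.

Op 1: inc R2 by 5 -> R2=(0,0,5) value=5
Op 2: inc R0 by 4 -> R0=(4,0,0) value=4
Op 3: merge R0<->R1 -> R0=(4,0,0) R1=(4,0,0)
Op 4: merge R2<->R1 -> R2=(4,0,5) R1=(4,0,5)
Op 5: merge R1<->R2 -> R1=(4,0,5) R2=(4,0,5)
Op 6: merge R2<->R0 -> R2=(4,0,5) R0=(4,0,5)
Op 7: merge R1<->R0 -> R1=(4,0,5) R0=(4,0,5)
Op 8: merge R0<->R1 -> R0=(4,0,5) R1=(4,0,5)

Answer: 9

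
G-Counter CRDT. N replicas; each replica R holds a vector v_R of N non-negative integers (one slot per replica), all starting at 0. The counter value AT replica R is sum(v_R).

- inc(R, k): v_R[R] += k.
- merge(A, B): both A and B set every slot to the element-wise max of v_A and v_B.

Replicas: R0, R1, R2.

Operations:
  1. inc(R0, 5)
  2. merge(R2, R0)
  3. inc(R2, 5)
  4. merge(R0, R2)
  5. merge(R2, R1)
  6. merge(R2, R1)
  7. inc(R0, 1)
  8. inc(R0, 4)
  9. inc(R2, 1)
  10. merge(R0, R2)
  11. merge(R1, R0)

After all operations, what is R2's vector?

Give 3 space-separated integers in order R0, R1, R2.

Answer: 10 0 6

Derivation:
Op 1: inc R0 by 5 -> R0=(5,0,0) value=5
Op 2: merge R2<->R0 -> R2=(5,0,0) R0=(5,0,0)
Op 3: inc R2 by 5 -> R2=(5,0,5) value=10
Op 4: merge R0<->R2 -> R0=(5,0,5) R2=(5,0,5)
Op 5: merge R2<->R1 -> R2=(5,0,5) R1=(5,0,5)
Op 6: merge R2<->R1 -> R2=(5,0,5) R1=(5,0,5)
Op 7: inc R0 by 1 -> R0=(6,0,5) value=11
Op 8: inc R0 by 4 -> R0=(10,0,5) value=15
Op 9: inc R2 by 1 -> R2=(5,0,6) value=11
Op 10: merge R0<->R2 -> R0=(10,0,6) R2=(10,0,6)
Op 11: merge R1<->R0 -> R1=(10,0,6) R0=(10,0,6)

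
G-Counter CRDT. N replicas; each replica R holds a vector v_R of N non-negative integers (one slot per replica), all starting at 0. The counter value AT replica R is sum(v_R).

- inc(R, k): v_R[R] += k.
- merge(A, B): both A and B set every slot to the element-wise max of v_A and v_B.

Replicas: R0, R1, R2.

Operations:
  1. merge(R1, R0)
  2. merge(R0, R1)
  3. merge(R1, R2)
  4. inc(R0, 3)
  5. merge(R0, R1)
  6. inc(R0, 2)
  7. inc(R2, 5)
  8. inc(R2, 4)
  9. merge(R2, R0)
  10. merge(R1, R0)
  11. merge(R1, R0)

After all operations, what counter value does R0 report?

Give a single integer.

Op 1: merge R1<->R0 -> R1=(0,0,0) R0=(0,0,0)
Op 2: merge R0<->R1 -> R0=(0,0,0) R1=(0,0,0)
Op 3: merge R1<->R2 -> R1=(0,0,0) R2=(0,0,0)
Op 4: inc R0 by 3 -> R0=(3,0,0) value=3
Op 5: merge R0<->R1 -> R0=(3,0,0) R1=(3,0,0)
Op 6: inc R0 by 2 -> R0=(5,0,0) value=5
Op 7: inc R2 by 5 -> R2=(0,0,5) value=5
Op 8: inc R2 by 4 -> R2=(0,0,9) value=9
Op 9: merge R2<->R0 -> R2=(5,0,9) R0=(5,0,9)
Op 10: merge R1<->R0 -> R1=(5,0,9) R0=(5,0,9)
Op 11: merge R1<->R0 -> R1=(5,0,9) R0=(5,0,9)

Answer: 14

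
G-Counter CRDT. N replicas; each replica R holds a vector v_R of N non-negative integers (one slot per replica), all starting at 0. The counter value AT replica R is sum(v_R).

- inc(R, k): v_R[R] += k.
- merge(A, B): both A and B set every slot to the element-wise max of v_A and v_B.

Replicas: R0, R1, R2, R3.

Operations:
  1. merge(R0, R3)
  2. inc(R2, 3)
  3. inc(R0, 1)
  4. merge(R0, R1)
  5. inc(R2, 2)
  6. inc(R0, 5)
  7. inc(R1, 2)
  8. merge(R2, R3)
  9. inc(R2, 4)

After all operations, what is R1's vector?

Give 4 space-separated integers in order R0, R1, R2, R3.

Op 1: merge R0<->R3 -> R0=(0,0,0,0) R3=(0,0,0,0)
Op 2: inc R2 by 3 -> R2=(0,0,3,0) value=3
Op 3: inc R0 by 1 -> R0=(1,0,0,0) value=1
Op 4: merge R0<->R1 -> R0=(1,0,0,0) R1=(1,0,0,0)
Op 5: inc R2 by 2 -> R2=(0,0,5,0) value=5
Op 6: inc R0 by 5 -> R0=(6,0,0,0) value=6
Op 7: inc R1 by 2 -> R1=(1,2,0,0) value=3
Op 8: merge R2<->R3 -> R2=(0,0,5,0) R3=(0,0,5,0)
Op 9: inc R2 by 4 -> R2=(0,0,9,0) value=9

Answer: 1 2 0 0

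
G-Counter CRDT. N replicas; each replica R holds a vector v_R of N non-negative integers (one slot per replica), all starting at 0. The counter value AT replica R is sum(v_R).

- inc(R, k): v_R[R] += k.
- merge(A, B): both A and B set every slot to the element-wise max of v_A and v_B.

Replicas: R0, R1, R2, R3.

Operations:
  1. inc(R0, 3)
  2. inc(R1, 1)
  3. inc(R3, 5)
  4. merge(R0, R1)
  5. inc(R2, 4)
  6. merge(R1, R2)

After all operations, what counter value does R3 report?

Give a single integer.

Op 1: inc R0 by 3 -> R0=(3,0,0,0) value=3
Op 2: inc R1 by 1 -> R1=(0,1,0,0) value=1
Op 3: inc R3 by 5 -> R3=(0,0,0,5) value=5
Op 4: merge R0<->R1 -> R0=(3,1,0,0) R1=(3,1,0,0)
Op 5: inc R2 by 4 -> R2=(0,0,4,0) value=4
Op 6: merge R1<->R2 -> R1=(3,1,4,0) R2=(3,1,4,0)

Answer: 5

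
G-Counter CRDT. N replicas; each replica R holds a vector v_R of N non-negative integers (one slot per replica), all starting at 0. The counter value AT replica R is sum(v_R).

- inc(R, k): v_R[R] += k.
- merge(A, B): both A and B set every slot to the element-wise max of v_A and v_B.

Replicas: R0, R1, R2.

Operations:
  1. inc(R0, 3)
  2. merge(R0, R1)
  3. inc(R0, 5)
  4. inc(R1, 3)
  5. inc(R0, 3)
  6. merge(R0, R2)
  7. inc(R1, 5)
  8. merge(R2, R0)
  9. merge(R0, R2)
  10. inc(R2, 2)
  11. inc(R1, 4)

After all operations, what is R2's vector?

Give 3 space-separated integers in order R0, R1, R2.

Answer: 11 0 2

Derivation:
Op 1: inc R0 by 3 -> R0=(3,0,0) value=3
Op 2: merge R0<->R1 -> R0=(3,0,0) R1=(3,0,0)
Op 3: inc R0 by 5 -> R0=(8,0,0) value=8
Op 4: inc R1 by 3 -> R1=(3,3,0) value=6
Op 5: inc R0 by 3 -> R0=(11,0,0) value=11
Op 6: merge R0<->R2 -> R0=(11,0,0) R2=(11,0,0)
Op 7: inc R1 by 5 -> R1=(3,8,0) value=11
Op 8: merge R2<->R0 -> R2=(11,0,0) R0=(11,0,0)
Op 9: merge R0<->R2 -> R0=(11,0,0) R2=(11,0,0)
Op 10: inc R2 by 2 -> R2=(11,0,2) value=13
Op 11: inc R1 by 4 -> R1=(3,12,0) value=15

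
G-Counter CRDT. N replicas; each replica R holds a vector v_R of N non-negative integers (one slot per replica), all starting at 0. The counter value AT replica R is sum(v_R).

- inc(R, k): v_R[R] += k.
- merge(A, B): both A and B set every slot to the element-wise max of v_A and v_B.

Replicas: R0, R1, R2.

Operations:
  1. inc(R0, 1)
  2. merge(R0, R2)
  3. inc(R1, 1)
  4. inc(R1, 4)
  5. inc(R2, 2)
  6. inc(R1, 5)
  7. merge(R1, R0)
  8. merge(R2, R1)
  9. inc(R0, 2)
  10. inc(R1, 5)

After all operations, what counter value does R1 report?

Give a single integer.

Op 1: inc R0 by 1 -> R0=(1,0,0) value=1
Op 2: merge R0<->R2 -> R0=(1,0,0) R2=(1,0,0)
Op 3: inc R1 by 1 -> R1=(0,1,0) value=1
Op 4: inc R1 by 4 -> R1=(0,5,0) value=5
Op 5: inc R2 by 2 -> R2=(1,0,2) value=3
Op 6: inc R1 by 5 -> R1=(0,10,0) value=10
Op 7: merge R1<->R0 -> R1=(1,10,0) R0=(1,10,0)
Op 8: merge R2<->R1 -> R2=(1,10,2) R1=(1,10,2)
Op 9: inc R0 by 2 -> R0=(3,10,0) value=13
Op 10: inc R1 by 5 -> R1=(1,15,2) value=18

Answer: 18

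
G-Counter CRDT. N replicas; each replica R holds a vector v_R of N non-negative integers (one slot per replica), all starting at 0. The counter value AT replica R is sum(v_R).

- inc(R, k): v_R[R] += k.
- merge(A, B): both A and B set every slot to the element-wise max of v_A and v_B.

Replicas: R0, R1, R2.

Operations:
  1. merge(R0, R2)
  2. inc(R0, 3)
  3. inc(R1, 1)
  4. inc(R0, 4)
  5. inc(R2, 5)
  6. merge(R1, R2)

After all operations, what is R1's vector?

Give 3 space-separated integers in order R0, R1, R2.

Op 1: merge R0<->R2 -> R0=(0,0,0) R2=(0,0,0)
Op 2: inc R0 by 3 -> R0=(3,0,0) value=3
Op 3: inc R1 by 1 -> R1=(0,1,0) value=1
Op 4: inc R0 by 4 -> R0=(7,0,0) value=7
Op 5: inc R2 by 5 -> R2=(0,0,5) value=5
Op 6: merge R1<->R2 -> R1=(0,1,5) R2=(0,1,5)

Answer: 0 1 5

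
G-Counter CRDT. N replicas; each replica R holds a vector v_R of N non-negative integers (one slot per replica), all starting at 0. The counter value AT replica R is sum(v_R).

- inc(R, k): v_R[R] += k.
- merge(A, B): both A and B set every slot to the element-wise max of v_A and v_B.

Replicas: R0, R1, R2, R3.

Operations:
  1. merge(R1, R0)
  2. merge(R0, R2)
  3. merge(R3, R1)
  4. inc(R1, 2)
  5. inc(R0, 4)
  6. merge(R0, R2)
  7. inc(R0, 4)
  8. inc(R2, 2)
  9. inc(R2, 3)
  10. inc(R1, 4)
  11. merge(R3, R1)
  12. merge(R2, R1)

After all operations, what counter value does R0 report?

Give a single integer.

Op 1: merge R1<->R0 -> R1=(0,0,0,0) R0=(0,0,0,0)
Op 2: merge R0<->R2 -> R0=(0,0,0,0) R2=(0,0,0,0)
Op 3: merge R3<->R1 -> R3=(0,0,0,0) R1=(0,0,0,0)
Op 4: inc R1 by 2 -> R1=(0,2,0,0) value=2
Op 5: inc R0 by 4 -> R0=(4,0,0,0) value=4
Op 6: merge R0<->R2 -> R0=(4,0,0,0) R2=(4,0,0,0)
Op 7: inc R0 by 4 -> R0=(8,0,0,0) value=8
Op 8: inc R2 by 2 -> R2=(4,0,2,0) value=6
Op 9: inc R2 by 3 -> R2=(4,0,5,0) value=9
Op 10: inc R1 by 4 -> R1=(0,6,0,0) value=6
Op 11: merge R3<->R1 -> R3=(0,6,0,0) R1=(0,6,0,0)
Op 12: merge R2<->R1 -> R2=(4,6,5,0) R1=(4,6,5,0)

Answer: 8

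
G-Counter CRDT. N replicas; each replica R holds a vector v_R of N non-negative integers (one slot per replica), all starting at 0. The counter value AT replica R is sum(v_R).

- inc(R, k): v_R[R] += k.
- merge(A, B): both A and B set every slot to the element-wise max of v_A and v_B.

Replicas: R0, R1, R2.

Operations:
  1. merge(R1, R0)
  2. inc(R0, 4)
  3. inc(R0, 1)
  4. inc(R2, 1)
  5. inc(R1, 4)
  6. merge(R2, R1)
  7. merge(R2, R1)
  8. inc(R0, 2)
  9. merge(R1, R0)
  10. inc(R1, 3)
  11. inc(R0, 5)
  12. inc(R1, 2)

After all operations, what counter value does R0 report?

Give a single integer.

Op 1: merge R1<->R0 -> R1=(0,0,0) R0=(0,0,0)
Op 2: inc R0 by 4 -> R0=(4,0,0) value=4
Op 3: inc R0 by 1 -> R0=(5,0,0) value=5
Op 4: inc R2 by 1 -> R2=(0,0,1) value=1
Op 5: inc R1 by 4 -> R1=(0,4,0) value=4
Op 6: merge R2<->R1 -> R2=(0,4,1) R1=(0,4,1)
Op 7: merge R2<->R1 -> R2=(0,4,1) R1=(0,4,1)
Op 8: inc R0 by 2 -> R0=(7,0,0) value=7
Op 9: merge R1<->R0 -> R1=(7,4,1) R0=(7,4,1)
Op 10: inc R1 by 3 -> R1=(7,7,1) value=15
Op 11: inc R0 by 5 -> R0=(12,4,1) value=17
Op 12: inc R1 by 2 -> R1=(7,9,1) value=17

Answer: 17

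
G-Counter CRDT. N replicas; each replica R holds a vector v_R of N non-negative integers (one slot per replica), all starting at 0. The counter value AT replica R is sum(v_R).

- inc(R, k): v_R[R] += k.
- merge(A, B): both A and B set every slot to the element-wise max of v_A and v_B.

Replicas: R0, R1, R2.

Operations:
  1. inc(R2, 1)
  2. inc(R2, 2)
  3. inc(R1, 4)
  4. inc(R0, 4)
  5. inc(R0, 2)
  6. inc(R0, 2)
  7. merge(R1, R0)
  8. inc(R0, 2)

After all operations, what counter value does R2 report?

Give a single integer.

Answer: 3

Derivation:
Op 1: inc R2 by 1 -> R2=(0,0,1) value=1
Op 2: inc R2 by 2 -> R2=(0,0,3) value=3
Op 3: inc R1 by 4 -> R1=(0,4,0) value=4
Op 4: inc R0 by 4 -> R0=(4,0,0) value=4
Op 5: inc R0 by 2 -> R0=(6,0,0) value=6
Op 6: inc R0 by 2 -> R0=(8,0,0) value=8
Op 7: merge R1<->R0 -> R1=(8,4,0) R0=(8,4,0)
Op 8: inc R0 by 2 -> R0=(10,4,0) value=14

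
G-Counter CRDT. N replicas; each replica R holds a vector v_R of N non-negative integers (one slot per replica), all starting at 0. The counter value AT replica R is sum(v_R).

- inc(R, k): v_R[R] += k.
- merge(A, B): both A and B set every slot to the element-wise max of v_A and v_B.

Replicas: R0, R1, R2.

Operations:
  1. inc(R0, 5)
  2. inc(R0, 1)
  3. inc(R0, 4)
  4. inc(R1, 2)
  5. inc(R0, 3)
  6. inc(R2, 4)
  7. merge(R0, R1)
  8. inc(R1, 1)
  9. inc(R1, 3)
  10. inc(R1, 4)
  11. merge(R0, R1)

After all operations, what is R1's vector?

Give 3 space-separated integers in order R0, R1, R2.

Op 1: inc R0 by 5 -> R0=(5,0,0) value=5
Op 2: inc R0 by 1 -> R0=(6,0,0) value=6
Op 3: inc R0 by 4 -> R0=(10,0,0) value=10
Op 4: inc R1 by 2 -> R1=(0,2,0) value=2
Op 5: inc R0 by 3 -> R0=(13,0,0) value=13
Op 6: inc R2 by 4 -> R2=(0,0,4) value=4
Op 7: merge R0<->R1 -> R0=(13,2,0) R1=(13,2,0)
Op 8: inc R1 by 1 -> R1=(13,3,0) value=16
Op 9: inc R1 by 3 -> R1=(13,6,0) value=19
Op 10: inc R1 by 4 -> R1=(13,10,0) value=23
Op 11: merge R0<->R1 -> R0=(13,10,0) R1=(13,10,0)

Answer: 13 10 0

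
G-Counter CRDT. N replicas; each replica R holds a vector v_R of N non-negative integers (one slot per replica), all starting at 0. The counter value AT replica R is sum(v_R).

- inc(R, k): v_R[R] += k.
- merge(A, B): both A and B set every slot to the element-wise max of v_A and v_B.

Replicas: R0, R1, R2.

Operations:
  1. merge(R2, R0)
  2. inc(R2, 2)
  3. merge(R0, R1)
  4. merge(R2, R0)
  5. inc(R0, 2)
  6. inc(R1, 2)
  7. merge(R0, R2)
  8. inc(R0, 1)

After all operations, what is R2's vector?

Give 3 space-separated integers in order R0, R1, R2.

Op 1: merge R2<->R0 -> R2=(0,0,0) R0=(0,0,0)
Op 2: inc R2 by 2 -> R2=(0,0,2) value=2
Op 3: merge R0<->R1 -> R0=(0,0,0) R1=(0,0,0)
Op 4: merge R2<->R0 -> R2=(0,0,2) R0=(0,0,2)
Op 5: inc R0 by 2 -> R0=(2,0,2) value=4
Op 6: inc R1 by 2 -> R1=(0,2,0) value=2
Op 7: merge R0<->R2 -> R0=(2,0,2) R2=(2,0,2)
Op 8: inc R0 by 1 -> R0=(3,0,2) value=5

Answer: 2 0 2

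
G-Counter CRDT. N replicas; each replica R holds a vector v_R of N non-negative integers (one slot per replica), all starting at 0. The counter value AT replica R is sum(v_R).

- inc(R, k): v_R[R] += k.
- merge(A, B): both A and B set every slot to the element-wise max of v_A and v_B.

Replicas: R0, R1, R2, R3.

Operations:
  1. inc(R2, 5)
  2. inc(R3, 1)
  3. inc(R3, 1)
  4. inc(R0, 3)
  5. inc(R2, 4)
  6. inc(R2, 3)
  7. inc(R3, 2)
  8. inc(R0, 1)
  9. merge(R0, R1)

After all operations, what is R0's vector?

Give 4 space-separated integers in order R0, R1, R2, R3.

Op 1: inc R2 by 5 -> R2=(0,0,5,0) value=5
Op 2: inc R3 by 1 -> R3=(0,0,0,1) value=1
Op 3: inc R3 by 1 -> R3=(0,0,0,2) value=2
Op 4: inc R0 by 3 -> R0=(3,0,0,0) value=3
Op 5: inc R2 by 4 -> R2=(0,0,9,0) value=9
Op 6: inc R2 by 3 -> R2=(0,0,12,0) value=12
Op 7: inc R3 by 2 -> R3=(0,0,0,4) value=4
Op 8: inc R0 by 1 -> R0=(4,0,0,0) value=4
Op 9: merge R0<->R1 -> R0=(4,0,0,0) R1=(4,0,0,0)

Answer: 4 0 0 0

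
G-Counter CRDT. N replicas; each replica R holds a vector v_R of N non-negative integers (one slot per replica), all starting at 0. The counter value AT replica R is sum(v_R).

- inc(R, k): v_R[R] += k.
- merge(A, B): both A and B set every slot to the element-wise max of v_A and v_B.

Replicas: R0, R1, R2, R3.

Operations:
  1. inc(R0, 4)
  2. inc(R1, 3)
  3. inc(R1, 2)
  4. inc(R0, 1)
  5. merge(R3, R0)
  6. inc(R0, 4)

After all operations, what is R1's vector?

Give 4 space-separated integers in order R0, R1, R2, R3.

Op 1: inc R0 by 4 -> R0=(4,0,0,0) value=4
Op 2: inc R1 by 3 -> R1=(0,3,0,0) value=3
Op 3: inc R1 by 2 -> R1=(0,5,0,0) value=5
Op 4: inc R0 by 1 -> R0=(5,0,0,0) value=5
Op 5: merge R3<->R0 -> R3=(5,0,0,0) R0=(5,0,0,0)
Op 6: inc R0 by 4 -> R0=(9,0,0,0) value=9

Answer: 0 5 0 0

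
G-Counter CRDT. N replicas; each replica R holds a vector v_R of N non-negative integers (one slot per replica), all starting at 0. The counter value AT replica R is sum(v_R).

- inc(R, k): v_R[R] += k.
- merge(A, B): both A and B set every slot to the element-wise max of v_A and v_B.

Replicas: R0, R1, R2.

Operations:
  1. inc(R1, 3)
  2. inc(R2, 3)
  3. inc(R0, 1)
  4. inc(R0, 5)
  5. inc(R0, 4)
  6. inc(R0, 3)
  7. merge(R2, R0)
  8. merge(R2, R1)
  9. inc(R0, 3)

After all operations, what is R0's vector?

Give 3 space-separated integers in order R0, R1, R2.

Op 1: inc R1 by 3 -> R1=(0,3,0) value=3
Op 2: inc R2 by 3 -> R2=(0,0,3) value=3
Op 3: inc R0 by 1 -> R0=(1,0,0) value=1
Op 4: inc R0 by 5 -> R0=(6,0,0) value=6
Op 5: inc R0 by 4 -> R0=(10,0,0) value=10
Op 6: inc R0 by 3 -> R0=(13,0,0) value=13
Op 7: merge R2<->R0 -> R2=(13,0,3) R0=(13,0,3)
Op 8: merge R2<->R1 -> R2=(13,3,3) R1=(13,3,3)
Op 9: inc R0 by 3 -> R0=(16,0,3) value=19

Answer: 16 0 3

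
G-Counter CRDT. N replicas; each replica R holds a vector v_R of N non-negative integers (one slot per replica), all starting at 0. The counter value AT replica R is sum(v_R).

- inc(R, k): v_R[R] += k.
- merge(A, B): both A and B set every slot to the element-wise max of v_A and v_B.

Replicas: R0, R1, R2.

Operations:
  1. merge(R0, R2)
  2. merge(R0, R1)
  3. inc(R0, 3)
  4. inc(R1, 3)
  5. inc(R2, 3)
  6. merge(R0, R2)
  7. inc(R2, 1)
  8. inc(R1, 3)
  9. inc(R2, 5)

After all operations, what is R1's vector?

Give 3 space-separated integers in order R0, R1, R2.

Op 1: merge R0<->R2 -> R0=(0,0,0) R2=(0,0,0)
Op 2: merge R0<->R1 -> R0=(0,0,0) R1=(0,0,0)
Op 3: inc R0 by 3 -> R0=(3,0,0) value=3
Op 4: inc R1 by 3 -> R1=(0,3,0) value=3
Op 5: inc R2 by 3 -> R2=(0,0,3) value=3
Op 6: merge R0<->R2 -> R0=(3,0,3) R2=(3,0,3)
Op 7: inc R2 by 1 -> R2=(3,0,4) value=7
Op 8: inc R1 by 3 -> R1=(0,6,0) value=6
Op 9: inc R2 by 5 -> R2=(3,0,9) value=12

Answer: 0 6 0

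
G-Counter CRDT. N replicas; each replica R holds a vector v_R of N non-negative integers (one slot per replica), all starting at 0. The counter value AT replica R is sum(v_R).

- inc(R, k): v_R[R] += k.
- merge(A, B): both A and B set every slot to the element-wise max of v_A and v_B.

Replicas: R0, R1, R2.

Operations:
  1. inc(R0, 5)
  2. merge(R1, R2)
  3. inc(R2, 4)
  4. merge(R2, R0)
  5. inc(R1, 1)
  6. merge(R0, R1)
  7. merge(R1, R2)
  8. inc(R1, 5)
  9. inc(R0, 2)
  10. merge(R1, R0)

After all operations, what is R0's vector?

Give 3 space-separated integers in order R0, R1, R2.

Op 1: inc R0 by 5 -> R0=(5,0,0) value=5
Op 2: merge R1<->R2 -> R1=(0,0,0) R2=(0,0,0)
Op 3: inc R2 by 4 -> R2=(0,0,4) value=4
Op 4: merge R2<->R0 -> R2=(5,0,4) R0=(5,0,4)
Op 5: inc R1 by 1 -> R1=(0,1,0) value=1
Op 6: merge R0<->R1 -> R0=(5,1,4) R1=(5,1,4)
Op 7: merge R1<->R2 -> R1=(5,1,4) R2=(5,1,4)
Op 8: inc R1 by 5 -> R1=(5,6,4) value=15
Op 9: inc R0 by 2 -> R0=(7,1,4) value=12
Op 10: merge R1<->R0 -> R1=(7,6,4) R0=(7,6,4)

Answer: 7 6 4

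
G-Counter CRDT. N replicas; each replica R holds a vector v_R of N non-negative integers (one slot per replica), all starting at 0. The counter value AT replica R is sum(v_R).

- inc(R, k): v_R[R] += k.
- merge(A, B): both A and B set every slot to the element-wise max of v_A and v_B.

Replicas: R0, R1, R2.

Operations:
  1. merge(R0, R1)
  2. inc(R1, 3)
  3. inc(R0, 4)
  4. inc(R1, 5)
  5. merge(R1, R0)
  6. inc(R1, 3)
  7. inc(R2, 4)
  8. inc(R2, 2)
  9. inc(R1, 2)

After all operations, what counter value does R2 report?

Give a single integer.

Answer: 6

Derivation:
Op 1: merge R0<->R1 -> R0=(0,0,0) R1=(0,0,0)
Op 2: inc R1 by 3 -> R1=(0,3,0) value=3
Op 3: inc R0 by 4 -> R0=(4,0,0) value=4
Op 4: inc R1 by 5 -> R1=(0,8,0) value=8
Op 5: merge R1<->R0 -> R1=(4,8,0) R0=(4,8,0)
Op 6: inc R1 by 3 -> R1=(4,11,0) value=15
Op 7: inc R2 by 4 -> R2=(0,0,4) value=4
Op 8: inc R2 by 2 -> R2=(0,0,6) value=6
Op 9: inc R1 by 2 -> R1=(4,13,0) value=17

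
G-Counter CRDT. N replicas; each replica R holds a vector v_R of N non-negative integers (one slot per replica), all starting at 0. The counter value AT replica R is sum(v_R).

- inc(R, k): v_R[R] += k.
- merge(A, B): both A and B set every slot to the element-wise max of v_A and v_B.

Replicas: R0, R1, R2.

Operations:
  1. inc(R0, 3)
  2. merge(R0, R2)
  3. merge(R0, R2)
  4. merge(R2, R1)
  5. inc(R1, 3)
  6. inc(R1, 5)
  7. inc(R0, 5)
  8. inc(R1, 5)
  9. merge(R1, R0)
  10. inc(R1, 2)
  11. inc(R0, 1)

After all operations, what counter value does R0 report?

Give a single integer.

Op 1: inc R0 by 3 -> R0=(3,0,0) value=3
Op 2: merge R0<->R2 -> R0=(3,0,0) R2=(3,0,0)
Op 3: merge R0<->R2 -> R0=(3,0,0) R2=(3,0,0)
Op 4: merge R2<->R1 -> R2=(3,0,0) R1=(3,0,0)
Op 5: inc R1 by 3 -> R1=(3,3,0) value=6
Op 6: inc R1 by 5 -> R1=(3,8,0) value=11
Op 7: inc R0 by 5 -> R0=(8,0,0) value=8
Op 8: inc R1 by 5 -> R1=(3,13,0) value=16
Op 9: merge R1<->R0 -> R1=(8,13,0) R0=(8,13,0)
Op 10: inc R1 by 2 -> R1=(8,15,0) value=23
Op 11: inc R0 by 1 -> R0=(9,13,0) value=22

Answer: 22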